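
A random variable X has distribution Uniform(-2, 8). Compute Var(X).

For X ~ Uniform(-2, 8):
Var(X) = \frac{25}{3}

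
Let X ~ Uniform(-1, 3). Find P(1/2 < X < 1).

P(1/2 < X < 1) = ∫_{1/2}^{1} f(x) dx
where f(x) = \frac{1}{4}
= \frac{1}{8}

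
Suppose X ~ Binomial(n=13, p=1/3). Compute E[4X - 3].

For X ~ Binomial(n=13, p=1/3):
E[X] = \frac{13}{3}
E[4X - 3] = 4 × E[X] - 3 = \frac{43}{3}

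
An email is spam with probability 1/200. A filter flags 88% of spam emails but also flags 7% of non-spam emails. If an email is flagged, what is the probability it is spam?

Let D = the rare event, + = positive/flagged.
P(D) = 1/200
P(+|D) = 88/100 = 22/25
P(+|D') = 7/100
P(+) = P(+|D)P(D) + P(+|D')P(D')
     = \frac{22}{25} × \frac{1}{200} + \frac{7}{100} × \frac{199}{200}
     = \frac{1481}{20000}
P(D|+) = P(+|D)P(D)/P(+) = \frac{88}{1481}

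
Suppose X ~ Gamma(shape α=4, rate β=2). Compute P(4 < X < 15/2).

P(4 < X < 15/2) = ∫_{4}^{15/2} f(x) dx
where f(x) = \frac{8 x^{3} e^{- 2 x}}{3}
= \frac{-2073 + 379 e^{7}}{3 e^{15}}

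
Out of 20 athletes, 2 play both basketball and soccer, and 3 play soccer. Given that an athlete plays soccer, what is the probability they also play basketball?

P(A ∩ B) = 2/20 = 1/10
P(B) = 3/20
P(A|B) = P(A ∩ B) / P(B) = (1/10) / (3/20) = 2/3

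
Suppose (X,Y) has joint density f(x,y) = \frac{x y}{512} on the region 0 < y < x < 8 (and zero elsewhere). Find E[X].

f_X(x) = ∫_0^x \frac{x y}{512} dy = \frac{x^{3}}{1024}
E[X] = ∫_0^8 x × (\frac{x^{3}}{1024}) dx = \frac{32}{5}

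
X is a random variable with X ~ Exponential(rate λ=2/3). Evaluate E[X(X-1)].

E[X(X-1)] = E[X² - X] = E[X²] - E[X]
E[X] = \frac{3}{2}
E[X²] = Var(X) + (E[X])² = \frac{9}{4} + (\frac{3}{2})² = \frac{9}{2}
E[X(X-1)] = \frac{9}{2} - \frac{3}{2} = 3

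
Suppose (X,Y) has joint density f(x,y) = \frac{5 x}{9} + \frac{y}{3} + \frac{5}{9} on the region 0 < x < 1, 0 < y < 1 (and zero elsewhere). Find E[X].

E[X] = ∫_0^1 ∫_0^1 x × f(x,y) dy dx
= ∫_0^1 ∫_0^1 x × (\frac{5 x}{9} + \frac{y}{3} + \frac{5}{9}) dy dx
= \frac{59}{108}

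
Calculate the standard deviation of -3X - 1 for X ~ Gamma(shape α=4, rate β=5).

For X ~ Gamma(shape α=4, rate β=5):
Var(X) = \frac{4}{25}
SD(X) = √(Var(X)) = √(\frac{4}{25}) = \frac{2}{5}
SD(-3X - 1) = |-3| × SD(X) = 3 × \frac{2}{5} = \frac{6}{5}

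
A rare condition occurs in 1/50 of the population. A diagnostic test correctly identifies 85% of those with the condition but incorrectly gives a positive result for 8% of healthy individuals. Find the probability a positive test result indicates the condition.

Let D = the rare event, + = positive/flagged.
P(D) = 1/50
P(+|D) = 85/100 = 17/20
P(+|D') = 8/100 = 2/25
P(+) = P(+|D)P(D) + P(+|D')P(D')
     = \frac{17}{20} × \frac{1}{50} + \frac{2}{25} × \frac{49}{50}
     = \frac{477}{5000}
P(D|+) = P(+|D)P(D)/P(+) = \frac{85}{477}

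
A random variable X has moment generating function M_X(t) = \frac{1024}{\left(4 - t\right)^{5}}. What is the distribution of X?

The MGF M(t) = \frac{1024}{\left(4 - t\right)^{5}} is the standard form for the Gamma distribution.
Comparing with the known MGF formula identifies: Gamma(shape α=5, rate β=4)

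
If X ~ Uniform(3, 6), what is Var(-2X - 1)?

For X ~ Uniform(3, 6):
Var(X) = \frac{3}{4}
Var(-2X - 1) = (-2)² × Var(X) = 4 × \frac{3}{4} = 3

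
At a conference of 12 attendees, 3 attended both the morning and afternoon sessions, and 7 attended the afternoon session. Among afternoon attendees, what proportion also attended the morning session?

P(A ∩ B) = 3/12 = 1/4
P(B) = 7/12
P(A|B) = P(A ∩ B) / P(B) = (1/4) / (7/12) = 3/7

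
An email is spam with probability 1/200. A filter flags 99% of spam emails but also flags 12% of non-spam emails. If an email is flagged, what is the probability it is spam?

Let D = the rare event, + = positive/flagged.
P(D) = 1/200
P(+|D) = 99/100
P(+|D') = 12/100 = 3/25
P(+) = P(+|D)P(D) + P(+|D')P(D')
     = \frac{99}{100} × \frac{1}{200} + \frac{3}{25} × \frac{199}{200}
     = \frac{2487}{20000}
P(D|+) = P(+|D)P(D)/P(+) = \frac{33}{829}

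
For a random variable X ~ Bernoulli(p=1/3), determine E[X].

For X ~ Bernoulli(p=1/3), the expected value is:
E[X] = \frac{1}{3}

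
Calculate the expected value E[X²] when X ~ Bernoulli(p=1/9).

Using the identity E[X²] = Var(X) + (E[X])²:
E[X] = \frac{1}{9}
Var(X) = \frac{8}{81}
E[X²] = \frac{8}{81} + (\frac{1}{9})²
= \frac{1}{9}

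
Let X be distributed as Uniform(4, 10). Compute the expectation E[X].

For X ~ Uniform(4, 10), the expected value is:
E[X] = 7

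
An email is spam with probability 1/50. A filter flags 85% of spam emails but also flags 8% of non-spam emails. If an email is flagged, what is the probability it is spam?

Let D = the rare event, + = positive/flagged.
P(D) = 1/50
P(+|D) = 85/100 = 17/20
P(+|D') = 8/100 = 2/25
P(+) = P(+|D)P(D) + P(+|D')P(D')
     = \frac{17}{20} × \frac{1}{50} + \frac{2}{25} × \frac{49}{50}
     = \frac{477}{5000}
P(D|+) = P(+|D)P(D)/P(+) = \frac{85}{477}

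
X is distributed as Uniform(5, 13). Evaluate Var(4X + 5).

For X ~ Uniform(5, 13):
Var(X) = \frac{16}{3}
Var(4X + 5) = (4)² × Var(X) = 16 × \frac{16}{3} = \frac{256}{3}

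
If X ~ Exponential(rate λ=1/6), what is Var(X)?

For X ~ Exponential(rate λ=1/6):
Var(X) = 36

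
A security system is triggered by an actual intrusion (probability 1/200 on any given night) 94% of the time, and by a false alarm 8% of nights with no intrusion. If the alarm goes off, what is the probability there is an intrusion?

Let D = the rare event, + = positive/flagged.
P(D) = 1/200
P(+|D) = 94/100 = 47/50
P(+|D') = 8/100 = 2/25
P(+) = P(+|D)P(D) + P(+|D')P(D')
     = \frac{47}{50} × \frac{1}{200} + \frac{2}{25} × \frac{199}{200}
     = \frac{843}{10000}
P(D|+) = P(+|D)P(D)/P(+) = \frac{47}{843}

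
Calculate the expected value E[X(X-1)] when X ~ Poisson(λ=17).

E[X(X-1)] = E[X² - X] = E[X²] - E[X]
E[X] = 17
E[X²] = Var(X) + (E[X])² = 17 + (17)² = 306
E[X(X-1)] = 306 - 17 = 289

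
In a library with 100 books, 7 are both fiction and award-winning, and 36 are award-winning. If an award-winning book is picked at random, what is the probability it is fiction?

P(A ∩ B) = 7/100
P(B) = 36/100 = 9/25
P(A|B) = P(A ∩ B) / P(B) = (7/100) / (9/25) = 7/36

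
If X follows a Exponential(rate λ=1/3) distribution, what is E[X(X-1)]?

E[X(X-1)] = E[X² - X] = E[X²] - E[X]
E[X] = 3
E[X²] = Var(X) + (E[X])² = 9 + (3)² = 18
E[X(X-1)] = 18 - 3 = 15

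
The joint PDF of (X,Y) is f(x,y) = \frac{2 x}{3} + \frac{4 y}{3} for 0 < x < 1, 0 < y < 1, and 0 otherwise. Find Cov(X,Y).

E[XY] = ∫∫ xy × f(x,y) dx dy = \frac{1}{3}
E[X] = \frac{5}{9}
E[Y] = \frac{11}{18}
Cov(X,Y) = E[XY] - E[X]E[Y] = - \frac{1}{162}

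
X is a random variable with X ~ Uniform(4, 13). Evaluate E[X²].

Using the identity E[X²] = Var(X) + (E[X])²:
E[X] = \frac{17}{2}
Var(X) = \frac{27}{4}
E[X²] = \frac{27}{4} + (\frac{17}{2})²
= 79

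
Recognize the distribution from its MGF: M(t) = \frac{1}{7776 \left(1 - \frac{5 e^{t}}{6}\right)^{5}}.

The MGF M(t) = \frac{1}{7776 \left(1 - \frac{5 e^{t}}{6}\right)^{5}} is the standard form for the NegativeBinomial distribution.
Comparing with the known MGF formula identifies: NegBin(r=5, p=1/6), X = failures before r-th success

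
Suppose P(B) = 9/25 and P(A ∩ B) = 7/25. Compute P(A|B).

P(A|B) = P(A ∩ B) / P(B)
= (7/25) / (9/25)
= 7/9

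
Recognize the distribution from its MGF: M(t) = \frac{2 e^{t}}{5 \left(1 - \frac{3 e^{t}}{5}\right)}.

The MGF M(t) = \frac{2 e^{t}}{5 \left(1 - \frac{3 e^{t}}{5}\right)} is the standard form for the Geometric distribution.
Comparing with the known MGF formula identifies: Geometric(p=2/5), X = trial number of first success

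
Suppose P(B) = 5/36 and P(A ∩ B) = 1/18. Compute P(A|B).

P(A|B) = P(A ∩ B) / P(B)
= (1/18) / (5/36)
= 2/5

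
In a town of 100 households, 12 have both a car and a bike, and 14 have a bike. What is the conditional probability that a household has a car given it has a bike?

P(A ∩ B) = 12/100 = 3/25
P(B) = 14/100 = 7/50
P(A|B) = P(A ∩ B) / P(B) = (3/25) / (7/50) = 6/7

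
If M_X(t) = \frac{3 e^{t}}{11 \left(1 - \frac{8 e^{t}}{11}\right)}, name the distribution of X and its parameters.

The MGF M(t) = \frac{3 e^{t}}{11 \left(1 - \frac{8 e^{t}}{11}\right)} is the standard form for the Geometric distribution.
Comparing with the known MGF formula identifies: Geometric(p=3/11), X = trial number of first success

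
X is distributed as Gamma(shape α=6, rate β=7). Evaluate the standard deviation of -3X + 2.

For X ~ Gamma(shape α=6, rate β=7):
Var(X) = \frac{6}{49}
SD(X) = √(Var(X)) = √(\frac{6}{49}) = \frac{\sqrt{6}}{7}
SD(-3X + 2) = |-3| × SD(X) = 3 × \frac{\sqrt{6}}{7} = \frac{3 \sqrt{6}}{7}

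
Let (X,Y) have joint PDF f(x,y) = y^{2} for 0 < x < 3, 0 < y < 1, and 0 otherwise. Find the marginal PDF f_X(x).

f_X(x) = ∫_0^1 f(x,y) dy
= ∫_0^1 y^{2} dy
= \frac{1}{3} for 0 < x < 3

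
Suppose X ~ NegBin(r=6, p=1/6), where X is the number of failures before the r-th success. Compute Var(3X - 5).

For X ~ NegBin(r=6, p=1/6), where X is the number of failures before the r-th success:
Var(X) = 180
Var(3X - 5) = (3)² × Var(X) = 9 × 180 = 1620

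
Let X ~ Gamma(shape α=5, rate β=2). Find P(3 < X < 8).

P(3 < X < 8) = ∫_{3}^{8} f(x) dx
where f(x) = \frac{4 x^{4} e^{- 2 x}}{3}
= \frac{5 \left(-2135 + 69 e^{10}\right)}{3 e^{16}}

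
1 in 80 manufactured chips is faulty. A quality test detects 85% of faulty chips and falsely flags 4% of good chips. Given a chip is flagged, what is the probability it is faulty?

Let D = the rare event, + = positive/flagged.
P(D) = 1/80
P(+|D) = 85/100 = 17/20
P(+|D') = 4/100 = 1/25
P(+) = P(+|D)P(D) + P(+|D')P(D')
     = \frac{17}{20} × \frac{1}{80} + \frac{1}{25} × \frac{79}{80}
     = \frac{401}{8000}
P(D|+) = P(+|D)P(D)/P(+) = \frac{85}{401}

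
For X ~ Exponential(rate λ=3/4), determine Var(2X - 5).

For X ~ Exponential(rate λ=3/4):
Var(X) = \frac{16}{9}
Var(2X - 5) = (2)² × Var(X) = 4 × \frac{16}{9} = \frac{64}{9}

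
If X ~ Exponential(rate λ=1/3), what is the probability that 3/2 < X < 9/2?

P(3/2 < X < 9/2) = ∫_{3/2}^{9/2} f(x) dx
where f(x) = \frac{e^{- \frac{x}{3}}}{3}
= - \frac{1 - e}{e^{\frac{3}{2}}}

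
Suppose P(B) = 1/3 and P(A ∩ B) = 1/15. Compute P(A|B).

P(A|B) = P(A ∩ B) / P(B)
= (1/15) / (1/3)
= 1/5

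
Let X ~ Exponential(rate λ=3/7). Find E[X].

For X ~ Exponential(rate λ=3/7), the expected value is:
E[X] = \frac{7}{3}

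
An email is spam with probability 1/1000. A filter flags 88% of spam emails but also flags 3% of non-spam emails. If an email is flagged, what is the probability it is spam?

Let D = the rare event, + = positive/flagged.
P(D) = 1/1000
P(+|D) = 88/100 = 22/25
P(+|D') = 3/100
P(+) = P(+|D)P(D) + P(+|D')P(D')
     = \frac{22}{25} × \frac{1}{1000} + \frac{3}{100} × \frac{999}{1000}
     = \frac{617}{20000}
P(D|+) = P(+|D)P(D)/P(+) = \frac{88}{3085}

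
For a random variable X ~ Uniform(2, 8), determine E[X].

For X ~ Uniform(2, 8), the expected value is:
E[X] = 5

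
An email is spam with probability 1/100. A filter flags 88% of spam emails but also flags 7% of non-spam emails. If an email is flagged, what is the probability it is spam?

Let D = the rare event, + = positive/flagged.
P(D) = 1/100
P(+|D) = 88/100 = 22/25
P(+|D') = 7/100
P(+) = P(+|D)P(D) + P(+|D')P(D')
     = \frac{22}{25} × \frac{1}{100} + \frac{7}{100} × \frac{99}{100}
     = \frac{781}{10000}
P(D|+) = P(+|D)P(D)/P(+) = \frac{8}{71}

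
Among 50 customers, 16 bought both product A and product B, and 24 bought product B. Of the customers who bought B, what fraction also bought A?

P(A ∩ B) = 16/50 = 8/25
P(B) = 24/50 = 12/25
P(A|B) = P(A ∩ B) / P(B) = (8/25) / (12/25) = 2/3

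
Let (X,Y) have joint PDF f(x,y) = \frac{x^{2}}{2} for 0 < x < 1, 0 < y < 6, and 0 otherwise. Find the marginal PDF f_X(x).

f_X(x) = ∫_0^6 f(x,y) dy
= ∫_0^6 \frac{x^{2}}{2} dy
= 3 x^{2} for 0 < x < 1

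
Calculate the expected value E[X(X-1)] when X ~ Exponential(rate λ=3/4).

E[X(X-1)] = E[X² - X] = E[X²] - E[X]
E[X] = \frac{4}{3}
E[X²] = Var(X) + (E[X])² = \frac{16}{9} + (\frac{4}{3})² = \frac{32}{9}
E[X(X-1)] = \frac{32}{9} - \frac{4}{3} = \frac{20}{9}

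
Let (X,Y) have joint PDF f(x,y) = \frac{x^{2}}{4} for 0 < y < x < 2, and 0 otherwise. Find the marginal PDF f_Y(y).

f_Y(y) = ∫_y^2 \frac{x^{2}}{4} dx = \frac{2}{3} - \frac{y^{3}}{12}
for 0 < y < 2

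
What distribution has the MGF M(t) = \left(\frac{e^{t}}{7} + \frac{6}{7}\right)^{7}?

The MGF M(t) = \left(\frac{e^{t}}{7} + \frac{6}{7}\right)^{7} is the standard form for the Binomial distribution.
Comparing with the known MGF formula identifies: Binomial(n=7, p=1/7)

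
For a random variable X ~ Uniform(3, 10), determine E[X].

For X ~ Uniform(3, 10), the expected value is:
E[X] = \frac{13}{2}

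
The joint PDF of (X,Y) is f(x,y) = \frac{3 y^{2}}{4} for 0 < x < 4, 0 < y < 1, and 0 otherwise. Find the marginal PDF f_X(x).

f_X(x) = ∫_0^1 f(x,y) dy
= ∫_0^1 \frac{3 y^{2}}{4} dy
= \frac{1}{4} for 0 < x < 4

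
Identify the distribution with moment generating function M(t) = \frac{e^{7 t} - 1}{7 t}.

The MGF M(t) = \frac{e^{7 t} - 1}{7 t} is the standard form for the Uniform distribution.
Comparing with the known MGF formula identifies: Uniform(0, 7)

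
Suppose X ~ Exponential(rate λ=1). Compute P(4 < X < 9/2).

P(4 < X < 9/2) = ∫_{4}^{9/2} f(x) dx
where f(x) = e^{- x}
= - \frac{1}{e^{\frac{9}{2}}} + e^{-4}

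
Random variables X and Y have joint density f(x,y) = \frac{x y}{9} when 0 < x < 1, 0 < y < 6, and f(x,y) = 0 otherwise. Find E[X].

f_X(x) = ∫_0^6 \frac{x y}{9} dy = 2 x
E[X] = ∫_0^1 x × (2 x) dx = \frac{2}{3}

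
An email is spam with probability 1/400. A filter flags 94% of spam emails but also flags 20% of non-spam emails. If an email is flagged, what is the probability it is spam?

Let D = the rare event, + = positive/flagged.
P(D) = 1/400
P(+|D) = 94/100 = 47/50
P(+|D') = 20/100 = 1/5
P(+) = P(+|D)P(D) + P(+|D')P(D')
     = \frac{47}{50} × \frac{1}{400} + \frac{1}{5} × \frac{399}{400}
     = \frac{4037}{20000}
P(D|+) = P(+|D)P(D)/P(+) = \frac{47}{4037}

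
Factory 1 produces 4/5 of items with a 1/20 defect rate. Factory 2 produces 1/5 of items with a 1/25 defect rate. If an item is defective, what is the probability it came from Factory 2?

Using Bayes' theorem:
P(F1) = 4/5, P(D|F1) = 1/20
P(F2) = 1/5, P(D|F2) = 1/25
P(D) = P(D|F1)P(F1) + P(D|F2)P(F2)
     = \frac{6}{125}
P(F2|D) = P(D|F2)P(F2) / P(D)
= \frac{1}{6}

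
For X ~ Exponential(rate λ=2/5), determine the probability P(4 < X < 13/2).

P(4 < X < 13/2) = ∫_{4}^{13/2} f(x) dx
where f(x) = \frac{2 e^{- \frac{2 x}{5}}}{5}
= - \frac{1 - e}{e^{\frac{13}{5}}}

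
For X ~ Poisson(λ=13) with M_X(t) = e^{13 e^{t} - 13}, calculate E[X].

To find E[X], compute M^(1)(0):
M^(1)(t) = 13 e^{t} e^{13 e^{t} - 13}
M^(1)(0) = 13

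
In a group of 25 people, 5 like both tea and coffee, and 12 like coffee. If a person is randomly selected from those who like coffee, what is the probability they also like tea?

P(A ∩ B) = 5/25 = 1/5
P(B) = 12/25
P(A|B) = P(A ∩ B) / P(B) = (1/5) / (12/25) = 5/12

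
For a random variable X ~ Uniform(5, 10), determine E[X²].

Using the identity E[X²] = Var(X) + (E[X])²:
E[X] = \frac{15}{2}
Var(X) = \frac{25}{12}
E[X²] = \frac{25}{12} + (\frac{15}{2})²
= \frac{175}{3}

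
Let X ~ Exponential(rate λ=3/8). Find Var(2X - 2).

For X ~ Exponential(rate λ=3/8):
Var(X) = \frac{64}{9}
Var(2X - 2) = (2)² × Var(X) = 4 × \frac{64}{9} = \frac{256}{9}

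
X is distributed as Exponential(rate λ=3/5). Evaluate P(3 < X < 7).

P(3 < X < 7) = ∫_{3}^{7} f(x) dx
where f(x) = \frac{3 e^{- \frac{3 x}{5}}}{5}
= - \frac{1 - e^{\frac{12}{5}}}{e^{\frac{21}{5}}}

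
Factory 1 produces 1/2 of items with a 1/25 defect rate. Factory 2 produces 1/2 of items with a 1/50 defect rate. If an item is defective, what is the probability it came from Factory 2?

Using Bayes' theorem:
P(F1) = 1/2, P(D|F1) = 1/25
P(F2) = 1/2, P(D|F2) = 1/50
P(D) = P(D|F1)P(F1) + P(D|F2)P(F2)
     = \frac{3}{100}
P(F2|D) = P(D|F2)P(F2) / P(D)
= \frac{1}{3}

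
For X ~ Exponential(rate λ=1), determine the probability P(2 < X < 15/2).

P(2 < X < 15/2) = ∫_{2}^{15/2} f(x) dx
where f(x) = e^{- x}
= - \frac{1}{e^{\frac{15}{2}}} + e^{-2}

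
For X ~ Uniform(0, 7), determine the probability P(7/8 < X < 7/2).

P(7/8 < X < 7/2) = ∫_{7/8}^{7/2} f(x) dx
where f(x) = \frac{1}{7}
= \frac{3}{8}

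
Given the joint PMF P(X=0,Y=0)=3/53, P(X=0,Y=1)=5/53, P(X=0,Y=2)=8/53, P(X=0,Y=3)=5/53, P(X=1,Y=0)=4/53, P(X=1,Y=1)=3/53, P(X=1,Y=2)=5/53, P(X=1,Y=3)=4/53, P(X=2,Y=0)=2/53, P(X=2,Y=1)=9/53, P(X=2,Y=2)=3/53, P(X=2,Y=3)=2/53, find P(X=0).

P(X=0) = P(X=0,Y=0) + P(X=0,Y=1) + P(X=0,Y=2) + P(X=0,Y=3)
= 3/53 + 5/53 + 8/53 + 5/53
= 21/53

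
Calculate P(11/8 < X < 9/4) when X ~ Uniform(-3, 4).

P(11/8 < X < 9/4) = ∫_{11/8}^{9/4} f(x) dx
where f(x) = \frac{1}{7}
= \frac{1}{8}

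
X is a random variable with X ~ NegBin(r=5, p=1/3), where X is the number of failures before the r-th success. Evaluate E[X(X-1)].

E[X(X-1)] = E[X² - X] = E[X²] - E[X]
E[X] = 10
E[X²] = Var(X) + (E[X])² = 30 + (10)² = 130
E[X(X-1)] = 130 - 10 = 120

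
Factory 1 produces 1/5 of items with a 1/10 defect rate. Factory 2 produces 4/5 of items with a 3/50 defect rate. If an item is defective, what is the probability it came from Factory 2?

Using Bayes' theorem:
P(F1) = 1/5, P(D|F1) = 1/10
P(F2) = 4/5, P(D|F2) = 3/50
P(D) = P(D|F1)P(F1) + P(D|F2)P(F2)
     = \frac{17}{250}
P(F2|D) = P(D|F2)P(F2) / P(D)
= \frac{12}{17}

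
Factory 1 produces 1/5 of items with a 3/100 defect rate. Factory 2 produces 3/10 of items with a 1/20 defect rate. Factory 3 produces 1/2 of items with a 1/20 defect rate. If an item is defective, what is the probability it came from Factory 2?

Using Bayes' theorem:
P(F1) = 1/5, P(D|F1) = 3/100
P(F2) = 3/10, P(D|F2) = 1/20
P(F3) = 1/2, P(D|F3) = 1/20
P(D) = P(D|F1)P(F1) + P(D|F2)P(F2) + P(D|F3)P(F3)
     = \frac{23}{500}
P(F2|D) = P(D|F2)P(F2) / P(D)
= \frac{15}{46}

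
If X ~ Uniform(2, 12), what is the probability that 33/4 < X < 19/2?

P(33/4 < X < 19/2) = ∫_{33/4}^{19/2} f(x) dx
where f(x) = \frac{1}{10}
= \frac{1}{8}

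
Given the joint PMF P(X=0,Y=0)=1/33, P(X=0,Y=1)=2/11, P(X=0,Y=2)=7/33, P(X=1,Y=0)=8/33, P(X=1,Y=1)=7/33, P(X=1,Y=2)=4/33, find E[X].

First find marginal of X:
P(X=0) = 14/33
P(X=1) = 19/33
E[X] = 0 × 14/33 + 1 × 19/33 = 19/33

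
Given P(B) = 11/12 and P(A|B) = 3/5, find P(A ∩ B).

By definition, P(A|B) = P(A ∩ B) / P(B)
So P(A ∩ B) = P(A|B) × P(B)
= 3/5 × 11/12
= 11/20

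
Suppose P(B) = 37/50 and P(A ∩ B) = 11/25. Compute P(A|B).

P(A|B) = P(A ∩ B) / P(B)
= (11/25) / (37/50)
= 22/37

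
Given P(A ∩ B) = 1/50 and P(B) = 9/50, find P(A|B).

P(A|B) = P(A ∩ B) / P(B)
= (1/50) / (9/50)
= 1/9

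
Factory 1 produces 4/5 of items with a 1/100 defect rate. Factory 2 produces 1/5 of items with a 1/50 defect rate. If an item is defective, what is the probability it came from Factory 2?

Using Bayes' theorem:
P(F1) = 4/5, P(D|F1) = 1/100
P(F2) = 1/5, P(D|F2) = 1/50
P(D) = P(D|F1)P(F1) + P(D|F2)P(F2)
     = \frac{3}{250}
P(F2|D) = P(D|F2)P(F2) / P(D)
= \frac{1}{3}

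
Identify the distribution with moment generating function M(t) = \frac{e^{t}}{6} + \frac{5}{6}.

The MGF M(t) = \frac{e^{t}}{6} + \frac{5}{6} is the standard form for the Bernoulli distribution.
Comparing with the known MGF formula identifies: Bernoulli(p=1/6)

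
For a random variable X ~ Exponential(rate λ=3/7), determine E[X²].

Using the identity E[X²] = Var(X) + (E[X])²:
E[X] = \frac{7}{3}
Var(X) = \frac{49}{9}
E[X²] = \frac{49}{9} + (\frac{7}{3})²
= \frac{98}{9}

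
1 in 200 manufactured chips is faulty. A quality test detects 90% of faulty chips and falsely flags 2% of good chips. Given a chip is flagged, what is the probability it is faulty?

Let D = the rare event, + = positive/flagged.
P(D) = 1/200
P(+|D) = 90/100 = 9/10
P(+|D') = 2/100 = 1/50
P(+) = P(+|D)P(D) + P(+|D')P(D')
     = \frac{9}{10} × \frac{1}{200} + \frac{1}{50} × \frac{199}{200}
     = \frac{61}{2500}
P(D|+) = P(+|D)P(D)/P(+) = \frac{45}{244}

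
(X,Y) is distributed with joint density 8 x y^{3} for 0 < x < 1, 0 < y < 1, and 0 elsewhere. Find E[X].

E[X] = ∫_0^1 ∫_0^1 x × f(x,y) dy dx
= ∫_0^1 ∫_0^1 x × (8 x y^{3}) dy dx
= \frac{2}{3}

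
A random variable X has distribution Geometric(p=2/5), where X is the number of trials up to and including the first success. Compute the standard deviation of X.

For X ~ Geometric(p=2/5), where X is the number of trials up to and including the first success:
Var(X) = \frac{15}{4}
SD(X) = √(Var(X)) = √(\frac{15}{4}) = \frac{\sqrt{15}}{2}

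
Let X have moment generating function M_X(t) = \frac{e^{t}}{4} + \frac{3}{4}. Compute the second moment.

To find E[X^2], compute M^(2)(0):
M^(1)(t) = \frac{e^{t}}{4}
M^(2)(t) = \frac{e^{t}}{4}
M^(2)(0) = \frac{1}{4}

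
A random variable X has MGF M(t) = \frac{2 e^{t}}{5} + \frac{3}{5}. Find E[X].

To find E[X], compute M^(1)(0):
M^(1)(t) = \frac{2 e^{t}}{5}
M^(1)(0) = \frac{2}{5}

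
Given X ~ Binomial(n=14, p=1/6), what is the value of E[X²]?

Using the identity E[X²] = Var(X) + (E[X])²:
E[X] = \frac{7}{3}
Var(X) = \frac{35}{18}
E[X²] = \frac{35}{18} + (\frac{7}{3})²
= \frac{133}{18}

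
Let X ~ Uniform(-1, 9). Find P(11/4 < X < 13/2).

P(11/4 < X < 13/2) = ∫_{11/4}^{13/2} f(x) dx
where f(x) = \frac{1}{10}
= \frac{3}{8}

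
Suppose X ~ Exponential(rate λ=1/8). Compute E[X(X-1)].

E[X(X-1)] = E[X² - X] = E[X²] - E[X]
E[X] = 8
E[X²] = Var(X) + (E[X])² = 64 + (8)² = 128
E[X(X-1)] = 128 - 8 = 120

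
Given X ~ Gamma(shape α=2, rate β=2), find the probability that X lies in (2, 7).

P(2 < X < 7) = ∫_{2}^{7} f(x) dx
where f(x) = 4 x e^{- 2 x}
= \frac{5 \left(-3 + e^{10}\right)}{e^{14}}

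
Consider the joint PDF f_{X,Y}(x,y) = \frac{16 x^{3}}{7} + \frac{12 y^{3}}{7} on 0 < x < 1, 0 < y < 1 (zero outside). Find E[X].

E[X] = ∫_0^1 ∫_0^1 x × f(x,y) dy dx
= ∫_0^1 ∫_0^1 x × (\frac{16 x^{3}}{7} + \frac{12 y^{3}}{7}) dy dx
= \frac{47}{70}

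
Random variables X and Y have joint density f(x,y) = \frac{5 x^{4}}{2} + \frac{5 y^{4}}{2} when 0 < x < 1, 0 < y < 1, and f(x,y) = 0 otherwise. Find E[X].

E[X] = ∫_0^1 ∫_0^1 x × f(x,y) dy dx
= ∫_0^1 ∫_0^1 x × (\frac{5 x^{4}}{2} + \frac{5 y^{4}}{2}) dy dx
= \frac{2}{3}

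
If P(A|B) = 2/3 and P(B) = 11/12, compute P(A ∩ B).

By definition, P(A|B) = P(A ∩ B) / P(B)
So P(A ∩ B) = P(A|B) × P(B)
= 2/3 × 11/12
= 11/18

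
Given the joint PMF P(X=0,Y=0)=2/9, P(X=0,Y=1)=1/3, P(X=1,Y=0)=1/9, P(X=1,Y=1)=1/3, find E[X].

First find marginal of X:
P(X=0) = 5/9
P(X=1) = 4/9
E[X] = 0 × 5/9 + 1 × 4/9 = 4/9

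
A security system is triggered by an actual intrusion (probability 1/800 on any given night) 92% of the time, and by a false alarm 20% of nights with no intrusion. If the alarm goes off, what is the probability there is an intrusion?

Let D = the rare event, + = positive/flagged.
P(D) = 1/800
P(+|D) = 92/100 = 23/25
P(+|D') = 20/100 = 1/5
P(+) = P(+|D)P(D) + P(+|D')P(D')
     = \frac{23}{25} × \frac{1}{800} + \frac{1}{5} × \frac{799}{800}
     = \frac{2009}{10000}
P(D|+) = P(+|D)P(D)/P(+) = \frac{23}{4018}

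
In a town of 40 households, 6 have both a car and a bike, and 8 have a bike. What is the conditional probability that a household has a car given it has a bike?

P(A ∩ B) = 6/40 = 3/20
P(B) = 8/40 = 1/5
P(A|B) = P(A ∩ B) / P(B) = (3/20) / (1/5) = 3/4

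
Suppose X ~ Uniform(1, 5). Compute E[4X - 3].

For X ~ Uniform(1, 5):
E[X] = 3
E[4X - 3] = 4 × E[X] - 3 = 9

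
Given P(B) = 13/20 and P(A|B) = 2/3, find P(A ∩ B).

By definition, P(A|B) = P(A ∩ B) / P(B)
So P(A ∩ B) = P(A|B) × P(B)
= 2/3 × 13/20
= 13/30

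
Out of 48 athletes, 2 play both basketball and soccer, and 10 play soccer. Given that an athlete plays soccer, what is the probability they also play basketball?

P(A ∩ B) = 2/48 = 1/24
P(B) = 10/48 = 5/24
P(A|B) = P(A ∩ B) / P(B) = (1/24) / (5/24) = 1/5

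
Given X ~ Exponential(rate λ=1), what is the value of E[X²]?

Using the identity E[X²] = Var(X) + (E[X])²:
E[X] = 1
Var(X) = 1
E[X²] = 1 + (1)²
= 2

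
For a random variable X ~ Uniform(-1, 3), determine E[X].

For X ~ Uniform(-1, 3), the expected value is:
E[X] = 1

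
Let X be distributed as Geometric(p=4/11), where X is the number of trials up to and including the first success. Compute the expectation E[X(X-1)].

E[X(X-1)] = E[X² - X] = E[X²] - E[X]
E[X] = \frac{11}{4}
E[X²] = Var(X) + (E[X])² = \frac{77}{16} + (\frac{11}{4})² = \frac{99}{8}
E[X(X-1)] = \frac{99}{8} - \frac{11}{4} = \frac{77}{8}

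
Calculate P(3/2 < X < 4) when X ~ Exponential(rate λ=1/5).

P(3/2 < X < 4) = ∫_{3/2}^{4} f(x) dx
where f(x) = \frac{e^{- \frac{x}{5}}}{5}
= - \frac{1}{e^{\frac{4}{5}}} + e^{- \frac{3}{10}}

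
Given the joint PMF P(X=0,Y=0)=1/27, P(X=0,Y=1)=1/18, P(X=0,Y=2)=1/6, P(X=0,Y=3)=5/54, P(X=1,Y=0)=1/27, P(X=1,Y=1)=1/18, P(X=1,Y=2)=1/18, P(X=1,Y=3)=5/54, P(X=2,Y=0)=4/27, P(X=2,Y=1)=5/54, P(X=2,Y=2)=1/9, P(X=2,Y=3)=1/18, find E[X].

First find marginal of X:
P(X=0) = 19/54
P(X=1) = 13/54
P(X=2) = 11/27
E[X] = 0 × 19/54 + 1 × 13/54 + 2 × 11/27 = 19/18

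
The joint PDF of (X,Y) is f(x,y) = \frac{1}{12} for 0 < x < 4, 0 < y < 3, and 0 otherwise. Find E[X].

f_X(x) = ∫_0^3 \frac{1}{12} dy = \frac{1}{4}
E[X] = ∫_0^4 x × (\frac{1}{4}) dx = 2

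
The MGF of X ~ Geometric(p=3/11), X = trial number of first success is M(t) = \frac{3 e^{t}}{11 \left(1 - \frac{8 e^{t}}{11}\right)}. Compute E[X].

To find E[X], compute M^(1)(0):
M^(1)(t) = \frac{3 e^{t}}{11 \left(1 - \frac{8 e^{t}}{11}\right)} + \frac{24 e^{2 t}}{121 \left(1 - \frac{8 e^{t}}{11}\right)^{2}}
M^(1)(0) = \frac{11}{3}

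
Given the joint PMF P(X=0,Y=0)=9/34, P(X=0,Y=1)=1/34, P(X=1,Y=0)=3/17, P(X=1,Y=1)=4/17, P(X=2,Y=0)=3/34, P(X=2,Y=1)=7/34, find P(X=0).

P(X=0) = P(X=0,Y=0) + P(X=0,Y=1)
= 9/34 + 1/34
= 5/17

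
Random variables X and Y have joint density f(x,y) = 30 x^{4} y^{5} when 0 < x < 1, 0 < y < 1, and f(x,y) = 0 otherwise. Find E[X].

E[X] = ∫_0^1 ∫_0^1 x × f(x,y) dy dx
= ∫_0^1 ∫_0^1 x × (30 x^{4} y^{5}) dy dx
= \frac{5}{6}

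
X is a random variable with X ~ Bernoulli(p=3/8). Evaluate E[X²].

Using the identity E[X²] = Var(X) + (E[X])²:
E[X] = \frac{3}{8}
Var(X) = \frac{15}{64}
E[X²] = \frac{15}{64} + (\frac{3}{8})²
= \frac{3}{8}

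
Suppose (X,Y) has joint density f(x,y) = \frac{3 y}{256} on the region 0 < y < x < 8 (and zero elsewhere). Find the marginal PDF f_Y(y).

f_Y(y) = ∫_y^8 \frac{3 y}{256} dx = \frac{3 y \left(8 - y\right)}{256}
for 0 < y < 8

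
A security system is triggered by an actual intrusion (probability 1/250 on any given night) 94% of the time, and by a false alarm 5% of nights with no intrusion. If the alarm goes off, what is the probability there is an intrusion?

Let D = the rare event, + = positive/flagged.
P(D) = 1/250
P(+|D) = 94/100 = 47/50
P(+|D') = 5/100 = 1/20
P(+) = P(+|D)P(D) + P(+|D')P(D')
     = \frac{47}{50} × \frac{1}{250} + \frac{1}{20} × \frac{249}{250}
     = \frac{1339}{25000}
P(D|+) = P(+|D)P(D)/P(+) = \frac{94}{1339}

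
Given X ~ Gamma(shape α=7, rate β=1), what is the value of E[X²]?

Using the identity E[X²] = Var(X) + (E[X])²:
E[X] = 7
Var(X) = 7
E[X²] = 7 + (7)²
= 56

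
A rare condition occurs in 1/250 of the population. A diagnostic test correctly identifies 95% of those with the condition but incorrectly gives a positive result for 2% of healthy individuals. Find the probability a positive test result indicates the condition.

Let D = the rare event, + = positive/flagged.
P(D) = 1/250
P(+|D) = 95/100 = 19/20
P(+|D') = 2/100 = 1/50
P(+) = P(+|D)P(D) + P(+|D')P(D')
     = \frac{19}{20} × \frac{1}{250} + \frac{1}{50} × \frac{249}{250}
     = \frac{593}{25000}
P(D|+) = P(+|D)P(D)/P(+) = \frac{95}{593}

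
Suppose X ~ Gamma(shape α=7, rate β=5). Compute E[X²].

Using the identity E[X²] = Var(X) + (E[X])²:
E[X] = \frac{7}{5}
Var(X) = \frac{7}{25}
E[X²] = \frac{7}{25} + (\frac{7}{5})²
= \frac{56}{25}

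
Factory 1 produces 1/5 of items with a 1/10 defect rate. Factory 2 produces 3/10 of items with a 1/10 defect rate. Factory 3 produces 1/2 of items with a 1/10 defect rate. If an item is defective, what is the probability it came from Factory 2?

Using Bayes' theorem:
P(F1) = 1/5, P(D|F1) = 1/10
P(F2) = 3/10, P(D|F2) = 1/10
P(F3) = 1/2, P(D|F3) = 1/10
P(D) = P(D|F1)P(F1) + P(D|F2)P(F2) + P(D|F3)P(F3)
     = \frac{1}{10}
P(F2|D) = P(D|F2)P(F2) / P(D)
= \frac{3}{10}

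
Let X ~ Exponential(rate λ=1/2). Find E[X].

For X ~ Exponential(rate λ=1/2), the expected value is:
E[X] = 2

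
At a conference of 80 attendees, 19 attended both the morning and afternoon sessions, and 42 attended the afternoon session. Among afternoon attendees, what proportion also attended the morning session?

P(A ∩ B) = 19/80
P(B) = 42/80 = 21/40
P(A|B) = P(A ∩ B) / P(B) = (19/80) / (21/40) = 19/42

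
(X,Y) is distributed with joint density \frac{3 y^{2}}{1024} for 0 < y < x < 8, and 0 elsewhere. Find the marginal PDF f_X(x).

f_X(x) = ∫_0^x \frac{3 y^{2}}{1024} dy = \frac{x^{3}}{1024}
for 0 < x < 8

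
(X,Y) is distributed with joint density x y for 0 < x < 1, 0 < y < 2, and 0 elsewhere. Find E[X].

f_X(x) = ∫_0^2 x y dy = 2 x
E[X] = ∫_0^1 x × (2 x) dx = \frac{2}{3}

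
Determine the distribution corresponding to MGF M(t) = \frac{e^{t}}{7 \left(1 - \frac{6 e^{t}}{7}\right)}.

The MGF M(t) = \frac{e^{t}}{7 \left(1 - \frac{6 e^{t}}{7}\right)} is the standard form for the Geometric distribution.
Comparing with the known MGF formula identifies: Geometric(p=1/7), X = trial number of first success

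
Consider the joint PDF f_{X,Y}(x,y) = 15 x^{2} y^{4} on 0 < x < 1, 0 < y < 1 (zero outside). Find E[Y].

E[Y] = ∫_0^1 ∫_0^1 y × f(x,y) dx dy
= \frac{5}{6}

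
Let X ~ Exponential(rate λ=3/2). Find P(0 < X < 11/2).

P(0 < X < 11/2) = ∫_{0}^{11/2} f(x) dx
where f(x) = \frac{3 e^{- \frac{3 x}{2}}}{2}
= 1 - e^{- \frac{33}{4}}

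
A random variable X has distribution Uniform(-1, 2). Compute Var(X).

For X ~ Uniform(-1, 2):
Var(X) = \frac{3}{4}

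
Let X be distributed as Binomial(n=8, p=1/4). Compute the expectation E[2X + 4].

For X ~ Binomial(n=8, p=1/4):
E[X] = 2
E[2X + 4] = 2 × E[X] + 4 = 8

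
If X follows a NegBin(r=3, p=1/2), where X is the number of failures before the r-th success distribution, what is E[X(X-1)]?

E[X(X-1)] = E[X² - X] = E[X²] - E[X]
E[X] = 3
E[X²] = Var(X) + (E[X])² = 6 + (3)² = 15
E[X(X-1)] = 15 - 3 = 12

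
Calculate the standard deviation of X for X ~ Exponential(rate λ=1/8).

For X ~ Exponential(rate λ=1/8):
Var(X) = 64
SD(X) = √(Var(X)) = √(64) = 8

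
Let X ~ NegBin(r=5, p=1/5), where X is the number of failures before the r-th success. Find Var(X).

For X ~ NegBin(r=5, p=1/5), where X is the number of failures before the r-th success:
Var(X) = 100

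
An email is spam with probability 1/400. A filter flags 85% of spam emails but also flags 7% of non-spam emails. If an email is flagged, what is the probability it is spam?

Let D = the rare event, + = positive/flagged.
P(D) = 1/400
P(+|D) = 85/100 = 17/20
P(+|D') = 7/100
P(+) = P(+|D)P(D) + P(+|D')P(D')
     = \frac{17}{20} × \frac{1}{400} + \frac{7}{100} × \frac{399}{400}
     = \frac{1439}{20000}
P(D|+) = P(+|D)P(D)/P(+) = \frac{85}{2878}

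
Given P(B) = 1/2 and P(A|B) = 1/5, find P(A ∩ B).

By definition, P(A|B) = P(A ∩ B) / P(B)
So P(A ∩ B) = P(A|B) × P(B)
= 1/5 × 1/2
= 1/10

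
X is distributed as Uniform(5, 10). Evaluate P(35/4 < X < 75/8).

P(35/4 < X < 75/8) = ∫_{35/4}^{75/8} f(x) dx
where f(x) = \frac{1}{5}
= \frac{1}{8}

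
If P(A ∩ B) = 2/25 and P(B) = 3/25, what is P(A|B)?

P(A|B) = P(A ∩ B) / P(B)
= (2/25) / (3/25)
= 2/3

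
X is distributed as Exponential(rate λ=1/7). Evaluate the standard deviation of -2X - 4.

For X ~ Exponential(rate λ=1/7):
Var(X) = 49
SD(X) = √(Var(X)) = √(49) = 7
SD(-2X - 4) = |-2| × SD(X) = 2 × 7 = 14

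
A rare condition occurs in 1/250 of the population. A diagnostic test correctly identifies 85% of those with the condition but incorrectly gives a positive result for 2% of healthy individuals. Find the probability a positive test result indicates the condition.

Let D = the rare event, + = positive/flagged.
P(D) = 1/250
P(+|D) = 85/100 = 17/20
P(+|D') = 2/100 = 1/50
P(+) = P(+|D)P(D) + P(+|D')P(D')
     = \frac{17}{20} × \frac{1}{250} + \frac{1}{50} × \frac{249}{250}
     = \frac{583}{25000}
P(D|+) = P(+|D)P(D)/P(+) = \frac{85}{583}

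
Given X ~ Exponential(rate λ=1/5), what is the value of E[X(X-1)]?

E[X(X-1)] = E[X² - X] = E[X²] - E[X]
E[X] = 5
E[X²] = Var(X) + (E[X])² = 25 + (5)² = 50
E[X(X-1)] = 50 - 5 = 45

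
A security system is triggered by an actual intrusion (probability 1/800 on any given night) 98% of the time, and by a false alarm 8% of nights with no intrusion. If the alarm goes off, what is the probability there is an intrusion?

Let D = the rare event, + = positive/flagged.
P(D) = 1/800
P(+|D) = 98/100 = 49/50
P(+|D') = 8/100 = 2/25
P(+) = P(+|D)P(D) + P(+|D')P(D')
     = \frac{49}{50} × \frac{1}{800} + \frac{2}{25} × \frac{799}{800}
     = \frac{649}{8000}
P(D|+) = P(+|D)P(D)/P(+) = \frac{49}{3245}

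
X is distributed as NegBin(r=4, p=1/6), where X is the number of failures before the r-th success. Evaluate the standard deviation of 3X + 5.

For X ~ NegBin(r=4, p=1/6), where X is the number of failures before the r-th success:
Var(X) = 120
SD(X) = √(Var(X)) = √(120) = 2 \sqrt{30}
SD(3X + 5) = |3| × SD(X) = 3 × 2 \sqrt{30} = 6 \sqrt{30}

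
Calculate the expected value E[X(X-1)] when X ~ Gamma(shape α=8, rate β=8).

E[X(X-1)] = E[X² - X] = E[X²] - E[X]
E[X] = 1
E[X²] = Var(X) + (E[X])² = \frac{1}{8} + (1)² = \frac{9}{8}
E[X(X-1)] = \frac{9}{8} - 1 = \frac{1}{8}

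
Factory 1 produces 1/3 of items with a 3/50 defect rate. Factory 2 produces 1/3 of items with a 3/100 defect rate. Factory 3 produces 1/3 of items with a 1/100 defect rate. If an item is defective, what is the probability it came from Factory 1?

Using Bayes' theorem:
P(F1) = 1/3, P(D|F1) = 3/50
P(F2) = 1/3, P(D|F2) = 3/100
P(F3) = 1/3, P(D|F3) = 1/100
P(D) = P(D|F1)P(F1) + P(D|F2)P(F2) + P(D|F3)P(F3)
     = \frac{1}{30}
P(F1|D) = P(D|F1)P(F1) / P(D)
= \frac{3}{5}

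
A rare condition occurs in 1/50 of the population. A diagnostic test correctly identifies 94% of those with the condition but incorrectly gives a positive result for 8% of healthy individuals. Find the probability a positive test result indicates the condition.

Let D = the rare event, + = positive/flagged.
P(D) = 1/50
P(+|D) = 94/100 = 47/50
P(+|D') = 8/100 = 2/25
P(+) = P(+|D)P(D) + P(+|D')P(D')
     = \frac{47}{50} × \frac{1}{50} + \frac{2}{25} × \frac{49}{50}
     = \frac{243}{2500}
P(D|+) = P(+|D)P(D)/P(+) = \frac{47}{243}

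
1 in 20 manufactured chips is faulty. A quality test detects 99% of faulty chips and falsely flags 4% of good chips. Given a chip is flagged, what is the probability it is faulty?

Let D = the rare event, + = positive/flagged.
P(D) = 1/20
P(+|D) = 99/100
P(+|D') = 4/100 = 1/25
P(+) = P(+|D)P(D) + P(+|D')P(D')
     = \frac{99}{100} × \frac{1}{20} + \frac{1}{25} × \frac{19}{20}
     = \frac{7}{80}
P(D|+) = P(+|D)P(D)/P(+) = \frac{99}{175}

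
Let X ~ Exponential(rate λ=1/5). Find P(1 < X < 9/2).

P(1 < X < 9/2) = ∫_{1}^{9/2} f(x) dx
where f(x) = \frac{e^{- \frac{x}{5}}}{5}
= - \frac{1}{e^{\frac{9}{10}}} + e^{- \frac{1}{5}}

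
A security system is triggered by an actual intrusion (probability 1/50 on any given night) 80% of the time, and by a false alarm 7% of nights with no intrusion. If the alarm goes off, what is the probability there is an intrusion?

Let D = the rare event, + = positive/flagged.
P(D) = 1/50
P(+|D) = 80/100 = 4/5
P(+|D') = 7/100
P(+) = P(+|D)P(D) + P(+|D')P(D')
     = \frac{4}{5} × \frac{1}{50} + \frac{7}{100} × \frac{49}{50}
     = \frac{423}{5000}
P(D|+) = P(+|D)P(D)/P(+) = \frac{80}{423}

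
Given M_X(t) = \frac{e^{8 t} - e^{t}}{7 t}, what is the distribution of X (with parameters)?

The MGF M(t) = \frac{e^{8 t} - e^{t}}{7 t} is the standard form for the Uniform distribution.
Comparing with the known MGF formula identifies: Uniform(1, 8)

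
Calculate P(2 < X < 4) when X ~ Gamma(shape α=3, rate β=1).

P(2 < X < 4) = ∫_{2}^{4} f(x) dx
where f(x) = \frac{x^{2} e^{- x}}{2}
= \frac{-13 + 5 e^{2}}{e^{4}}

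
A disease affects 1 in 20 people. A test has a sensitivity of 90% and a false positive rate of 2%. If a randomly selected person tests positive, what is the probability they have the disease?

Let D = the rare event, + = positive/flagged.
P(D) = 1/20
P(+|D) = 90/100 = 9/10
P(+|D') = 2/100 = 1/50
P(+) = P(+|D)P(D) + P(+|D')P(D')
     = \frac{9}{10} × \frac{1}{20} + \frac{1}{50} × \frac{19}{20}
     = \frac{8}{125}
P(D|+) = P(+|D)P(D)/P(+) = \frac{45}{64}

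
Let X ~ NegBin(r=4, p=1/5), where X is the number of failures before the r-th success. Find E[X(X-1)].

E[X(X-1)] = E[X² - X] = E[X²] - E[X]
E[X] = 16
E[X²] = Var(X) + (E[X])² = 80 + (16)² = 336
E[X(X-1)] = 336 - 16 = 320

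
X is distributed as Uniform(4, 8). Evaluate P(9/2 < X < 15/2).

P(9/2 < X < 15/2) = ∫_{9/2}^{15/2} f(x) dx
where f(x) = \frac{1}{4}
= \frac{3}{4}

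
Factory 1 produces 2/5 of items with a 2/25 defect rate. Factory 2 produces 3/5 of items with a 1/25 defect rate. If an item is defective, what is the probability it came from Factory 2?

Using Bayes' theorem:
P(F1) = 2/5, P(D|F1) = 2/25
P(F2) = 3/5, P(D|F2) = 1/25
P(D) = P(D|F1)P(F1) + P(D|F2)P(F2)
     = \frac{7}{125}
P(F2|D) = P(D|F2)P(F2) / P(D)
= \frac{3}{7}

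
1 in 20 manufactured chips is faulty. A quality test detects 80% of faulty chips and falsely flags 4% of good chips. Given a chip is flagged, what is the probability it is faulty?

Let D = the rare event, + = positive/flagged.
P(D) = 1/20
P(+|D) = 80/100 = 4/5
P(+|D') = 4/100 = 1/25
P(+) = P(+|D)P(D) + P(+|D')P(D')
     = \frac{4}{5} × \frac{1}{20} + \frac{1}{25} × \frac{19}{20}
     = \frac{39}{500}
P(D|+) = P(+|D)P(D)/P(+) = \frac{20}{39}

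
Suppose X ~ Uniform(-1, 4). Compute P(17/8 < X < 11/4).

P(17/8 < X < 11/4) = ∫_{17/8}^{11/4} f(x) dx
where f(x) = \frac{1}{5}
= \frac{1}{8}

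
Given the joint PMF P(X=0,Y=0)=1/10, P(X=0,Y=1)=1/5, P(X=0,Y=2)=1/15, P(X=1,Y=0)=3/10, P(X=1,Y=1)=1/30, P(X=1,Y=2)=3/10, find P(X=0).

P(X=0) = P(X=0,Y=0) + P(X=0,Y=1) + P(X=0,Y=2)
= 1/10 + 1/5 + 1/15
= 11/30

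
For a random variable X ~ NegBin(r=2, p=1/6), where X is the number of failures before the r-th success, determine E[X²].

Using the identity E[X²] = Var(X) + (E[X])²:
E[X] = 10
Var(X) = 60
E[X²] = 60 + (10)²
= 160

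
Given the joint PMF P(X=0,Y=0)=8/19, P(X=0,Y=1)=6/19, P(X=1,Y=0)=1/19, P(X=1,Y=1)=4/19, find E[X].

First find marginal of X:
P(X=0) = 14/19
P(X=1) = 5/19
E[X] = 0 × 14/19 + 1 × 5/19 = 5/19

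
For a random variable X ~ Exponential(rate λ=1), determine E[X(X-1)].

E[X(X-1)] = E[X² - X] = E[X²] - E[X]
E[X] = 1
E[X²] = Var(X) + (E[X])² = 1 + (1)² = 2
E[X(X-1)] = 2 - 1 = 1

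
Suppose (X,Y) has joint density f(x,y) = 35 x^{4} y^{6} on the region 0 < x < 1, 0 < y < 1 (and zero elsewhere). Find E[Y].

E[Y] = ∫_0^1 ∫_0^1 y × f(x,y) dx dy
= \frac{7}{8}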